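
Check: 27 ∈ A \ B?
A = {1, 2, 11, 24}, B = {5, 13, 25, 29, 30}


A = {1, 2, 11, 24}, B = {5, 13, 25, 29, 30}
A \ B = elements in A but not in B
A \ B = {1, 2, 11, 24}
Checking if 27 ∈ A \ B
27 is not in A \ B → False

27 ∉ A \ B


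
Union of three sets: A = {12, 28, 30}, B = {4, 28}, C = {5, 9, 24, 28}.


A ∪ B = {4, 12, 28, 30}
(A ∪ B) ∪ C = {4, 5, 9, 12, 24, 28, 30}

A ∪ B ∪ C = {4, 5, 9, 12, 24, 28, 30}


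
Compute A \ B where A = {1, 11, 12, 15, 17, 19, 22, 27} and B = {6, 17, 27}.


A \ B = elements in A but not in B
A = {1, 11, 12, 15, 17, 19, 22, 27}
B = {6, 17, 27}
Remove from A any elements in B
A \ B = {1, 11, 12, 15, 19, 22}

A \ B = {1, 11, 12, 15, 19, 22}


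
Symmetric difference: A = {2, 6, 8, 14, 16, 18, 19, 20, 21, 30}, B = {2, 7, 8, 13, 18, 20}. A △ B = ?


A △ B = (A \ B) ∪ (B \ A) = elements in exactly one of A or B
A \ B = {6, 14, 16, 19, 21, 30}
B \ A = {7, 13}
A △ B = {6, 7, 13, 14, 16, 19, 21, 30}

A △ B = {6, 7, 13, 14, 16, 19, 21, 30}


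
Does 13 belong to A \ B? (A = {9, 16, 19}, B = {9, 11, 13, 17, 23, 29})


A = {9, 16, 19}, B = {9, 11, 13, 17, 23, 29}
A \ B = elements in A but not in B
A \ B = {16, 19}
Checking if 13 ∈ A \ B
13 is not in A \ B → False

13 ∉ A \ B


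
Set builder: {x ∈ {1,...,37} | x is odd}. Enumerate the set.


Checking each candidate:
Condition: odd numbers in {1,...,37}
Result = {1, 3, 5, 7, 9, 11, 13, 15, 17, 19, 21, 23, 25, 27, 29, 31, 33, 35, 37}

{1, 3, 5, 7, 9, 11, 13, 15, 17, 19, 21, 23, 25, 27, 29, 31, 33, 35, 37}


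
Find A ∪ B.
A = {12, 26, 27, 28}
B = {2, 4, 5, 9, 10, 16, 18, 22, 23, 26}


A ∪ B = all elements in A or B (or both)
A = {12, 26, 27, 28}
B = {2, 4, 5, 9, 10, 16, 18, 22, 23, 26}
A ∪ B = {2, 4, 5, 9, 10, 12, 16, 18, 22, 23, 26, 27, 28}

A ∪ B = {2, 4, 5, 9, 10, 12, 16, 18, 22, 23, 26, 27, 28}


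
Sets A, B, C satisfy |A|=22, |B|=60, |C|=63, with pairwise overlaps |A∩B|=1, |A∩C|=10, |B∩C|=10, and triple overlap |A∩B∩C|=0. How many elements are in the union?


|A∪B∪C| = |A|+|B|+|C| - |A∩B|-|A∩C|-|B∩C| + |A∩B∩C|
= 22+60+63 - 1-10-10 + 0
= 145 - 21 + 0
= 124

|A ∪ B ∪ C| = 124


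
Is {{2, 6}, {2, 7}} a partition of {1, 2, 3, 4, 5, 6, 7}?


A partition requires: (1) non-empty parts, (2) pairwise disjoint, (3) union = U
Parts: {2, 6}, {2, 7}
Union of parts: {2, 6, 7}
U = {1, 2, 3, 4, 5, 6, 7}
All non-empty? True
Pairwise disjoint? False
Covers U? False

No, not a valid partition


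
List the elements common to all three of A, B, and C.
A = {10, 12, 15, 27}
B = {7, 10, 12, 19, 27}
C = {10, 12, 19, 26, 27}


A ∩ B = {10, 12, 27}
(A ∩ B) ∩ C = {10, 12, 27}

A ∩ B ∩ C = {10, 12, 27}


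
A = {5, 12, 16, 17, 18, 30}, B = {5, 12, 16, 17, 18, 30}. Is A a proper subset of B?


A ⊂ B requires: A ⊆ B AND A ≠ B.
A ⊆ B? Yes
A = B? Yes
A = B, so A is not a PROPER subset.

No, A is not a proper subset of B


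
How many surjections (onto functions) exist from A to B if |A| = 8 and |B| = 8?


n = |A| = 8, k = |B| = 8. Surjections via inclusion-exclusion:
S(n,k) = Σ(-1)^i × C(k,i) × (k-i)^n, i=0 to k
i=0: (-1)^0×C(8,0)×8^8 = 16777216
i=1: (-1)^1×C(8,1)×7^8 = -46118408
i=2: (-1)^2×C(8,2)×6^8 = 47029248
i=3: (-1)^3×C(8,3)×5^8 = -21875000
i=4: (-1)^4×C(8,4)×4^8 = 4587520
i=5: (-1)^5×C(8,5)×3^8 = -367416
i=6: (-1)^6×C(8,6)×2^8 = 7168
i=7: (-1)^7×C(8,7)×1^8 = -8
i=8: (-1)^8×C(8,8)×0^8 = 0
Total = 40320

Number of surjections = 40320


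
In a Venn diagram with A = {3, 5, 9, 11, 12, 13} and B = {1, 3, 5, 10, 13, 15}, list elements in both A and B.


A = {3, 5, 9, 11, 12, 13}
B = {1, 3, 5, 10, 13, 15}
Region: in both A and B
Elements: {3, 5, 13}

Elements in both A and B: {3, 5, 13}


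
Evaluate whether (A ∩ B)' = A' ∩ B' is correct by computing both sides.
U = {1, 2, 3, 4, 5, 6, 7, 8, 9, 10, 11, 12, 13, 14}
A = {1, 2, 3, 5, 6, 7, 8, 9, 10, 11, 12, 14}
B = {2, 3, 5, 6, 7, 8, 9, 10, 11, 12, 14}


LHS: A ∩ B = {2, 3, 5, 6, 7, 8, 9, 10, 11, 12, 14}
(A ∩ B)' = U \ (A ∩ B) = {1, 4, 13}
A' = {4, 13}, B' = {1, 4, 13}
Claimed RHS: A' ∩ B' = {4, 13}
Identity is INVALID: LHS = {1, 4, 13} but the RHS claimed here equals {4, 13}. The correct form is (A ∩ B)' = A' ∪ B'.

Identity is invalid: (A ∩ B)' = {1, 4, 13} but A' ∩ B' = {4, 13}. The correct De Morgan law is (A ∩ B)' = A' ∪ B'.


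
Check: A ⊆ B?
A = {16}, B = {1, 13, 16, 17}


A ⊆ B means every element of A is in B.
All elements of A are in B.
So A ⊆ B.

Yes, A ⊆ B


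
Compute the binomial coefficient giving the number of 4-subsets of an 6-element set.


C(n,k) = n! / (k!(n-k)!)
C(6,4) = 6! / (4!2!)
= 15

C(6,4) = 15


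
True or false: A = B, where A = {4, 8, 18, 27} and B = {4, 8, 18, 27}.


Two sets are equal iff they have exactly the same elements.
A = {4, 8, 18, 27}
B = {4, 8, 18, 27}
Same elements → A = B

Yes, A = B


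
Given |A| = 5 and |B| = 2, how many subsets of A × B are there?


A relation from A to B is any subset of A × B.
|A × B| = 5 × 2 = 10
# relations = 2^|A × B| = 2^10 = 1024

Number of relations = 1024


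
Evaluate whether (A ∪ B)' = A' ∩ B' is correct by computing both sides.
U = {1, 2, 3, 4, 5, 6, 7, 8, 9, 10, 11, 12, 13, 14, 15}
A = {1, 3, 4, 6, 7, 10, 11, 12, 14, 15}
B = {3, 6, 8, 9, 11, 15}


LHS: A ∪ B = {1, 3, 4, 6, 7, 8, 9, 10, 11, 12, 14, 15}
(A ∪ B)' = U \ (A ∪ B) = {2, 5, 13}
A' = {2, 5, 8, 9, 13}, B' = {1, 2, 4, 5, 7, 10, 12, 13, 14}
Claimed RHS: A' ∩ B' = {2, 5, 13}
Identity is VALID: LHS = RHS = {2, 5, 13} ✓

Identity is valid. (A ∪ B)' = A' ∩ B' = {2, 5, 13}


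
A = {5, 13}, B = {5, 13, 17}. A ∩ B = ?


A ∩ B = elements in both A and B
A = {5, 13}
B = {5, 13, 17}
A ∩ B = {5, 13}

A ∩ B = {5, 13}


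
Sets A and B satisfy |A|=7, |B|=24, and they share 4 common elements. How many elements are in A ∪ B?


|A ∪ B| = |A| + |B| - |A ∩ B|
= 7 + 24 - 4
= 27

|A ∪ B| = 27


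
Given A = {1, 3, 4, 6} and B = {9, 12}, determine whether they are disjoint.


Disjoint means A ∩ B = ∅.
A ∩ B = ∅
A ∩ B = ∅, so A and B are disjoint.

Yes, A and B are disjoint


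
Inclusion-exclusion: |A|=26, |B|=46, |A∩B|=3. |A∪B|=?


|A ∪ B| = |A| + |B| - |A ∩ B|
= 26 + 46 - 3
= 69

|A ∪ B| = 69


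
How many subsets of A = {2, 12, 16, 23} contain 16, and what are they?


A subset of A contains 16 iff the remaining 3 elements form any subset of A \ {16}.
Count: 2^(n-1) = 2^3 = 8
Subsets containing 16: {16}, {2, 16}, {12, 16}, {16, 23}, {2, 12, 16}, {2, 16, 23}, {12, 16, 23}, {2, 12, 16, 23}

Subsets containing 16 (8 total): {16}, {2, 16}, {12, 16}, {16, 23}, {2, 12, 16}, {2, 16, 23}, {12, 16, 23}, {2, 12, 16, 23}


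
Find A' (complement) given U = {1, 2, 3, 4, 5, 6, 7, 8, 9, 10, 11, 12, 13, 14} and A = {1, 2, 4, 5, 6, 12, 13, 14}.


Aᶜ = U \ A = elements in U but not in A
U = {1, 2, 3, 4, 5, 6, 7, 8, 9, 10, 11, 12, 13, 14}
A = {1, 2, 4, 5, 6, 12, 13, 14}
Aᶜ = {3, 7, 8, 9, 10, 11}

Aᶜ = {3, 7, 8, 9, 10, 11}


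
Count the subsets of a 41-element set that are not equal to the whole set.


Total subsets = 2^n = 2^41 = 2199023255552
Proper subsets exclude the set itself: 2^n - 1
= 2199023255552 - 1
= 2199023255551

Number of proper subsets = 2199023255551


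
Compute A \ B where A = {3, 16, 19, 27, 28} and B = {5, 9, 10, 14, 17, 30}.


A \ B = elements in A but not in B
A = {3, 16, 19, 27, 28}
B = {5, 9, 10, 14, 17, 30}
Remove from A any elements in B
A \ B = {3, 16, 19, 27, 28}

A \ B = {3, 16, 19, 27, 28}


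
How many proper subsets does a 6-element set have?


Total subsets = 2^n = 2^6 = 64
Proper subsets exclude the set itself: 2^n - 1
= 64 - 1
= 63

Number of proper subsets = 63


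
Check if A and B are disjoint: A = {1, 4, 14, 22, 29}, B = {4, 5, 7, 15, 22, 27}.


Disjoint means A ∩ B = ∅.
A ∩ B = {4, 22}
A ∩ B ≠ ∅, so A and B are NOT disjoint.

No, A and B are not disjoint (A ∩ B = {4, 22})


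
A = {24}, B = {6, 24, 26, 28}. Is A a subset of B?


A ⊆ B means every element of A is in B.
All elements of A are in B.
So A ⊆ B.

Yes, A ⊆ B


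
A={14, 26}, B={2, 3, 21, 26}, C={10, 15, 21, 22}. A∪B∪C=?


A ∪ B = {2, 3, 14, 21, 26}
(A ∪ B) ∪ C = {2, 3, 10, 14, 15, 21, 22, 26}

A ∪ B ∪ C = {2, 3, 10, 14, 15, 21, 22, 26}


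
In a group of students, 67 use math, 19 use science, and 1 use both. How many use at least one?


|A ∪ B| = |A| + |B| - |A ∩ B|
= 67 + 19 - 1
= 85

|A ∪ B| = 85


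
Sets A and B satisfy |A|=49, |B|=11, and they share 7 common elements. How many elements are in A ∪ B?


|A ∪ B| = |A| + |B| - |A ∩ B|
= 49 + 11 - 7
= 53

|A ∪ B| = 53


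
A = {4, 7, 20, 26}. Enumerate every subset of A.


|A| = 4, so |P(A)| = 2^4 = 16
Enumerate subsets by cardinality (0 to 4):
∅, {4}, {7}, {20}, {26}, {4, 7}, {4, 20}, {4, 26}, {7, 20}, {7, 26}, {20, 26}, {4, 7, 20}, {4, 7, 26}, {4, 20, 26}, {7, 20, 26}, {4, 7, 20, 26}

P(A) has 16 subsets: ∅, {4}, {7}, {20}, {26}, {4, 7}, {4, 20}, {4, 26}, {7, 20}, {7, 26}, {20, 26}, {4, 7, 20}, {4, 7, 26}, {4, 20, 26}, {7, 20, 26}, {4, 7, 20, 26}


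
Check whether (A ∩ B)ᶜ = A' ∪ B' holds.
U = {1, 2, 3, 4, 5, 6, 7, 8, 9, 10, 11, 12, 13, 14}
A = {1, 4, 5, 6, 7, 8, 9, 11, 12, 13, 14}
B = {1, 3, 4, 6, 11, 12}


LHS: A ∩ B = {1, 4, 6, 11, 12}
(A ∩ B)' = U \ (A ∩ B) = {2, 3, 5, 7, 8, 9, 10, 13, 14}
A' = {2, 3, 10}, B' = {2, 5, 7, 8, 9, 10, 13, 14}
Claimed RHS: A' ∪ B' = {2, 3, 5, 7, 8, 9, 10, 13, 14}
Identity is VALID: LHS = RHS = {2, 3, 5, 7, 8, 9, 10, 13, 14} ✓

Identity is valid. (A ∩ B)' = A' ∪ B' = {2, 3, 5, 7, 8, 9, 10, 13, 14}


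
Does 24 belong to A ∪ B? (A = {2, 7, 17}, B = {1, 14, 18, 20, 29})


A = {2, 7, 17}, B = {1, 14, 18, 20, 29}
A ∪ B = all elements in A or B
A ∪ B = {1, 2, 7, 14, 17, 18, 20, 29}
Checking if 24 ∈ A ∪ B
24 is not in A ∪ B → False

24 ∉ A ∪ B


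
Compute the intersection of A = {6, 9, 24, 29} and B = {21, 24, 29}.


A ∩ B = elements in both A and B
A = {6, 9, 24, 29}
B = {21, 24, 29}
A ∩ B = {24, 29}

A ∩ B = {24, 29}


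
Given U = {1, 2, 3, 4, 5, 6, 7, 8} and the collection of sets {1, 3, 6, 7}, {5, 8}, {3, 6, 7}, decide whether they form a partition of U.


A partition requires: (1) non-empty parts, (2) pairwise disjoint, (3) union = U
Parts: {1, 3, 6, 7}, {5, 8}, {3, 6, 7}
Union of parts: {1, 3, 5, 6, 7, 8}
U = {1, 2, 3, 4, 5, 6, 7, 8}
All non-empty? True
Pairwise disjoint? False
Covers U? False

No, not a valid partition


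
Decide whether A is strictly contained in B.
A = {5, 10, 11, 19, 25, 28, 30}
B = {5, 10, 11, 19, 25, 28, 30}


A ⊂ B requires: A ⊆ B AND A ≠ B.
A ⊆ B? Yes
A = B? Yes
A = B, so A is not a PROPER subset.

No, A is not a proper subset of B


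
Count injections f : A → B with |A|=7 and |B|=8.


An injection sends each of |A| = 7 inputs to a distinct output in B.
# injections = |B|·(|B|-1)·…·(|B|-|A|+1) = 8! / (8 - 7)!
= 8 × 7 × 6 × 5 × 4 × 3 × 2
= 40320

Number of injections = 40320


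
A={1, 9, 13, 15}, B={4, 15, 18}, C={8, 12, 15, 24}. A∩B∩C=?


A ∩ B = {15}
(A ∩ B) ∩ C = {15}

A ∩ B ∩ C = {15}


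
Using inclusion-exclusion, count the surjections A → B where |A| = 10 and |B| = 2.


n = |A| = 10, k = |B| = 2. Surjections via inclusion-exclusion:
S(n,k) = Σ(-1)^i × C(k,i) × (k-i)^n, i=0 to k
i=0: (-1)^0×C(2,0)×2^10 = 1024
i=1: (-1)^1×C(2,1)×1^10 = -2
i=2: (-1)^2×C(2,2)×0^10 = 0
Total = 1022

Number of surjections = 1022


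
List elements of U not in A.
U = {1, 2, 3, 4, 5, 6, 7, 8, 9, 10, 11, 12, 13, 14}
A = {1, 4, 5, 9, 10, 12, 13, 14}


Aᶜ = U \ A = elements in U but not in A
U = {1, 2, 3, 4, 5, 6, 7, 8, 9, 10, 11, 12, 13, 14}
A = {1, 4, 5, 9, 10, 12, 13, 14}
Aᶜ = {2, 3, 6, 7, 8, 11}

Aᶜ = {2, 3, 6, 7, 8, 11}


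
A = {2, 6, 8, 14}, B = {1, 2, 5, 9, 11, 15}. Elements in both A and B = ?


A = {2, 6, 8, 14}
B = {1, 2, 5, 9, 11, 15}
Region: in both A and B
Elements: {2}

Elements in both A and B: {2}


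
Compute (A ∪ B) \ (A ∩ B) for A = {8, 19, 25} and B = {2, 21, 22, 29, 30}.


A △ B = (A \ B) ∪ (B \ A) = elements in exactly one of A or B
A \ B = {8, 19, 25}
B \ A = {2, 21, 22, 29, 30}
A △ B = {2, 8, 19, 21, 22, 25, 29, 30}

A △ B = {2, 8, 19, 21, 22, 25, 29, 30}


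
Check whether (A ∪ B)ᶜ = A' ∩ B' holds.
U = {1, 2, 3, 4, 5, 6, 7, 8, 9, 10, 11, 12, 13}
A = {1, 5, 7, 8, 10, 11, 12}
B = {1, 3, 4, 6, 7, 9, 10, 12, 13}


LHS: A ∪ B = {1, 3, 4, 5, 6, 7, 8, 9, 10, 11, 12, 13}
(A ∪ B)' = U \ (A ∪ B) = {2}
A' = {2, 3, 4, 6, 9, 13}, B' = {2, 5, 8, 11}
Claimed RHS: A' ∩ B' = {2}
Identity is VALID: LHS = RHS = {2} ✓

Identity is valid. (A ∪ B)' = A' ∩ B' = {2}


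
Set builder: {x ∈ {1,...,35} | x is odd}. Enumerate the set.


Checking each candidate:
Condition: odd numbers in {1,...,35}
Result = {1, 3, 5, 7, 9, 11, 13, 15, 17, 19, 21, 23, 25, 27, 29, 31, 33, 35}

{1, 3, 5, 7, 9, 11, 13, 15, 17, 19, 21, 23, 25, 27, 29, 31, 33, 35}


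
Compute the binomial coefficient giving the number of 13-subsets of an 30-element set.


C(n,k) = n! / (k!(n-k)!)
C(30,13) = 30! / (13!17!)
= 119759850

C(30,13) = 119759850


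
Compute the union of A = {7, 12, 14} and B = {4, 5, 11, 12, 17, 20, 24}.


A ∪ B = all elements in A or B (or both)
A = {7, 12, 14}
B = {4, 5, 11, 12, 17, 20, 24}
A ∪ B = {4, 5, 7, 11, 12, 14, 17, 20, 24}

A ∪ B = {4, 5, 7, 11, 12, 14, 17, 20, 24}


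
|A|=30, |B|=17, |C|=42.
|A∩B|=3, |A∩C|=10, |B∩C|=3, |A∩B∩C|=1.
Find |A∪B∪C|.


|A∪B∪C| = |A|+|B|+|C| - |A∩B|-|A∩C|-|B∩C| + |A∩B∩C|
= 30+17+42 - 3-10-3 + 1
= 89 - 16 + 1
= 74

|A ∪ B ∪ C| = 74


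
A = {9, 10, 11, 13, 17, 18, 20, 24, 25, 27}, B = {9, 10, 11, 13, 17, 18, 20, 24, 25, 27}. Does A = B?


Two sets are equal iff they have exactly the same elements.
A = {9, 10, 11, 13, 17, 18, 20, 24, 25, 27}
B = {9, 10, 11, 13, 17, 18, 20, 24, 25, 27}
Same elements → A = B

Yes, A = B


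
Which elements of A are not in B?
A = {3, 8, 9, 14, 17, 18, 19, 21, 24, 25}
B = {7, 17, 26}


A \ B = elements in A but not in B
A = {3, 8, 9, 14, 17, 18, 19, 21, 24, 25}
B = {7, 17, 26}
Remove from A any elements in B
A \ B = {3, 8, 9, 14, 18, 19, 21, 24, 25}

A \ B = {3, 8, 9, 14, 18, 19, 21, 24, 25}


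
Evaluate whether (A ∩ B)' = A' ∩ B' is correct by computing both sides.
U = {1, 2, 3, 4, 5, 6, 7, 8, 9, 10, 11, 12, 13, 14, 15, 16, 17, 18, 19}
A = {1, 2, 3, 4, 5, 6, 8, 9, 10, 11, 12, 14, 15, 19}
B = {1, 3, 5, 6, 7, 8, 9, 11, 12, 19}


LHS: A ∩ B = {1, 3, 5, 6, 8, 9, 11, 12, 19}
(A ∩ B)' = U \ (A ∩ B) = {2, 4, 7, 10, 13, 14, 15, 16, 17, 18}
A' = {7, 13, 16, 17, 18}, B' = {2, 4, 10, 13, 14, 15, 16, 17, 18}
Claimed RHS: A' ∩ B' = {13, 16, 17, 18}
Identity is INVALID: LHS = {2, 4, 7, 10, 13, 14, 15, 16, 17, 18} but the RHS claimed here equals {13, 16, 17, 18}. The correct form is (A ∩ B)' = A' ∪ B'.

Identity is invalid: (A ∩ B)' = {2, 4, 7, 10, 13, 14, 15, 16, 17, 18} but A' ∩ B' = {13, 16, 17, 18}. The correct De Morgan law is (A ∩ B)' = A' ∪ B'.


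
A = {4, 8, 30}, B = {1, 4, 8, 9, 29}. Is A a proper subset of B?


A ⊂ B requires: A ⊆ B AND A ≠ B.
A ⊆ B? No
A ⊄ B, so A is not a proper subset.

No, A is not a proper subset of B


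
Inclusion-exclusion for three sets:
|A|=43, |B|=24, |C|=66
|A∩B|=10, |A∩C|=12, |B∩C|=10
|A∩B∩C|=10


|A∪B∪C| = |A|+|B|+|C| - |A∩B|-|A∩C|-|B∩C| + |A∩B∩C|
= 43+24+66 - 10-12-10 + 10
= 133 - 32 + 10
= 111

|A ∪ B ∪ C| = 111


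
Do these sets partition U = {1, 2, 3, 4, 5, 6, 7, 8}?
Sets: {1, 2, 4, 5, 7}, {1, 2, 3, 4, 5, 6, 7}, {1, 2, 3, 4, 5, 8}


A partition requires: (1) non-empty parts, (2) pairwise disjoint, (3) union = U
Parts: {1, 2, 4, 5, 7}, {1, 2, 3, 4, 5, 6, 7}, {1, 2, 3, 4, 5, 8}
Union of parts: {1, 2, 3, 4, 5, 6, 7, 8}
U = {1, 2, 3, 4, 5, 6, 7, 8}
All non-empty? True
Pairwise disjoint? False
Covers U? True

No, not a valid partition


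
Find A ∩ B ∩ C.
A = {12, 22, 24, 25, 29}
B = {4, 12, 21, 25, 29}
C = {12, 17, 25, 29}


A ∩ B = {12, 25, 29}
(A ∩ B) ∩ C = {12, 25, 29}

A ∩ B ∩ C = {12, 25, 29}


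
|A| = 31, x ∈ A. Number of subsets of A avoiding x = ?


Subsets of A avoiding x are subsets of A \ {x}, which has 30 elements.
Count = 2^(n-1) = 2^30
= 1073741824

Number of subsets avoiding x = 1073741824


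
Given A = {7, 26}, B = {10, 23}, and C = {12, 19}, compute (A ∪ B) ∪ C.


A ∪ B = {7, 10, 23, 26}
(A ∪ B) ∪ C = {7, 10, 12, 19, 23, 26}

A ∪ B ∪ C = {7, 10, 12, 19, 23, 26}


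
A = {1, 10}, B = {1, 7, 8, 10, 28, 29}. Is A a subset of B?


A ⊆ B means every element of A is in B.
All elements of A are in B.
So A ⊆ B.

Yes, A ⊆ B


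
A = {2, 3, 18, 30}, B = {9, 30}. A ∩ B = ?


A ∩ B = elements in both A and B
A = {2, 3, 18, 30}
B = {9, 30}
A ∩ B = {30}

A ∩ B = {30}


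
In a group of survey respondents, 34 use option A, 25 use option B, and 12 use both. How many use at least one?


|A ∪ B| = |A| + |B| - |A ∩ B|
= 34 + 25 - 12
= 47

|A ∪ B| = 47


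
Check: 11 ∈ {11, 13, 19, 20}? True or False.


A = {11, 13, 19, 20}
Checking if 11 is in A
11 is in A → True

11 ∈ A


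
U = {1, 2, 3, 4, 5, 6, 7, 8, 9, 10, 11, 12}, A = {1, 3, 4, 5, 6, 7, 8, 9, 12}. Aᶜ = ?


Aᶜ = U \ A = elements in U but not in A
U = {1, 2, 3, 4, 5, 6, 7, 8, 9, 10, 11, 12}
A = {1, 3, 4, 5, 6, 7, 8, 9, 12}
Aᶜ = {2, 10, 11}

Aᶜ = {2, 10, 11}


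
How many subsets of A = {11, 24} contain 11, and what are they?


A subset of A contains 11 iff the remaining 1 elements form any subset of A \ {11}.
Count: 2^(n-1) = 2^1 = 2
Subsets containing 11: {11}, {11, 24}

Subsets containing 11 (2 total): {11}, {11, 24}


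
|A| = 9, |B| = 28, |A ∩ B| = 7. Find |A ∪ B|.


|A ∪ B| = |A| + |B| - |A ∩ B|
= 9 + 28 - 7
= 30

|A ∪ B| = 30


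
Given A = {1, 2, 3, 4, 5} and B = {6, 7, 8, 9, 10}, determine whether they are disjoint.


Disjoint means A ∩ B = ∅.
A ∩ B = ∅
A ∩ B = ∅, so A and B are disjoint.

Yes, A and B are disjoint


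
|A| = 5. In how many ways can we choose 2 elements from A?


C(n,k) = n! / (k!(n-k)!)
C(5,2) = 5! / (2!3!)
= 10

C(5,2) = 10


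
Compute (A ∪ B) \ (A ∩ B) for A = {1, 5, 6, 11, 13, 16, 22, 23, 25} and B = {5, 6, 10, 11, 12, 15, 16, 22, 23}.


A △ B = (A \ B) ∪ (B \ A) = elements in exactly one of A or B
A \ B = {1, 13, 25}
B \ A = {10, 12, 15}
A △ B = {1, 10, 12, 13, 15, 25}

A △ B = {1, 10, 12, 13, 15, 25}


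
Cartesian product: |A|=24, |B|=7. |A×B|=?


|A × B| = |A| × |B|
= 24 × 7
= 168

|A × B| = 168


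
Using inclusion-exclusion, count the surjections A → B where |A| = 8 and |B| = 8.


n = |A| = 8, k = |B| = 8. Surjections via inclusion-exclusion:
S(n,k) = Σ(-1)^i × C(k,i) × (k-i)^n, i=0 to k
i=0: (-1)^0×C(8,0)×8^8 = 16777216
i=1: (-1)^1×C(8,1)×7^8 = -46118408
i=2: (-1)^2×C(8,2)×6^8 = 47029248
i=3: (-1)^3×C(8,3)×5^8 = -21875000
i=4: (-1)^4×C(8,4)×4^8 = 4587520
i=5: (-1)^5×C(8,5)×3^8 = -367416
i=6: (-1)^6×C(8,6)×2^8 = 7168
i=7: (-1)^7×C(8,7)×1^8 = -8
i=8: (-1)^8×C(8,8)×0^8 = 0
Total = 40320

Number of surjections = 40320


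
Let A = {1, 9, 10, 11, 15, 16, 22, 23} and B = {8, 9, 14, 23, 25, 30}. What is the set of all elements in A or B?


A ∪ B = all elements in A or B (or both)
A = {1, 9, 10, 11, 15, 16, 22, 23}
B = {8, 9, 14, 23, 25, 30}
A ∪ B = {1, 8, 9, 10, 11, 14, 15, 16, 22, 23, 25, 30}

A ∪ B = {1, 8, 9, 10, 11, 14, 15, 16, 22, 23, 25, 30}


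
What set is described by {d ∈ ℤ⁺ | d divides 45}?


Checking each candidate:
Condition: positive divisors of 45
Result = {1, 3, 5, 9, 15, 45}

{1, 3, 5, 9, 15, 45}


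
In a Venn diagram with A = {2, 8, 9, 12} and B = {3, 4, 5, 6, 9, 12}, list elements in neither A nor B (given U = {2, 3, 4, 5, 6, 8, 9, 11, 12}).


A = {2, 8, 9, 12}
B = {3, 4, 5, 6, 9, 12}
Region: in neither A nor B (given U = {2, 3, 4, 5, 6, 8, 9, 11, 12})
Elements: {11}

Elements in neither A nor B (given U = {2, 3, 4, 5, 6, 8, 9, 11, 12}): {11}


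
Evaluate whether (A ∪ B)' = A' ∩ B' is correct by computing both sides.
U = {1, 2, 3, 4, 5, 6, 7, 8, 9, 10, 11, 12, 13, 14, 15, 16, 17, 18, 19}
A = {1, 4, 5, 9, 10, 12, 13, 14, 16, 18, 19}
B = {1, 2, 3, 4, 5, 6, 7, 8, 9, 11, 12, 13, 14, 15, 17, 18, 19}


LHS: A ∪ B = {1, 2, 3, 4, 5, 6, 7, 8, 9, 10, 11, 12, 13, 14, 15, 16, 17, 18, 19}
(A ∪ B)' = U \ (A ∪ B) = ∅
A' = {2, 3, 6, 7, 8, 11, 15, 17}, B' = {10, 16}
Claimed RHS: A' ∩ B' = ∅
Identity is VALID: LHS = RHS = ∅ ✓

Identity is valid. (A ∪ B)' = A' ∩ B' = ∅


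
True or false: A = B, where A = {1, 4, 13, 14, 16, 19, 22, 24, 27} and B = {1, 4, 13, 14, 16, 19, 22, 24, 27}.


Two sets are equal iff they have exactly the same elements.
A = {1, 4, 13, 14, 16, 19, 22, 24, 27}
B = {1, 4, 13, 14, 16, 19, 22, 24, 27}
Same elements → A = B

Yes, A = B


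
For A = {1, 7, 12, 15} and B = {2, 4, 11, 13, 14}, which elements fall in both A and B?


A = {1, 7, 12, 15}
B = {2, 4, 11, 13, 14}
Region: in both A and B
Elements: ∅

Elements in both A and B: ∅


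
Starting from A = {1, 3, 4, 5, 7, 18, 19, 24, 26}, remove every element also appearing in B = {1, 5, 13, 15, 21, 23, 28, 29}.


A \ B = elements in A but not in B
A = {1, 3, 4, 5, 7, 18, 19, 24, 26}
B = {1, 5, 13, 15, 21, 23, 28, 29}
Remove from A any elements in B
A \ B = {3, 4, 7, 18, 19, 24, 26}

A \ B = {3, 4, 7, 18, 19, 24, 26}


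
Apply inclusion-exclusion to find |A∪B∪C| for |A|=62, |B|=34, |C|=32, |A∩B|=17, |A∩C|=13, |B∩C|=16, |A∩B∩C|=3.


|A∪B∪C| = |A|+|B|+|C| - |A∩B|-|A∩C|-|B∩C| + |A∩B∩C|
= 62+34+32 - 17-13-16 + 3
= 128 - 46 + 3
= 85

|A ∪ B ∪ C| = 85


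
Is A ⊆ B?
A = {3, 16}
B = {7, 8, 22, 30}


A ⊆ B means every element of A is in B.
Elements in A not in B: {3, 16}
So A ⊄ B.

No, A ⊄ B


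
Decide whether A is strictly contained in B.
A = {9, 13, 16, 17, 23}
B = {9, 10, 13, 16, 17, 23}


A ⊂ B requires: A ⊆ B AND A ≠ B.
A ⊆ B? Yes
A = B? No
A ⊂ B: Yes (A is a proper subset of B)

Yes, A ⊂ B


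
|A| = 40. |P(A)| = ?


Number of subsets = 2^n
= 2^40
= 1099511627776

|P(A)| = 1099511627776


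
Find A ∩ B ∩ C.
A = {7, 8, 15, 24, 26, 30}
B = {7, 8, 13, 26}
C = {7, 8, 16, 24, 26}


A ∩ B = {7, 8, 26}
(A ∩ B) ∩ C = {7, 8, 26}

A ∩ B ∩ C = {7, 8, 26}


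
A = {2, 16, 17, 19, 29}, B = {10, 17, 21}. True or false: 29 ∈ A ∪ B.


A = {2, 16, 17, 19, 29}, B = {10, 17, 21}
A ∪ B = all elements in A or B
A ∪ B = {2, 10, 16, 17, 19, 21, 29}
Checking if 29 ∈ A ∪ B
29 is in A ∪ B → True

29 ∈ A ∪ B


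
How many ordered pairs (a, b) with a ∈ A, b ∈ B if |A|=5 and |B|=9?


|A × B| = |A| × |B|
= 5 × 9
= 45

|A × B| = 45


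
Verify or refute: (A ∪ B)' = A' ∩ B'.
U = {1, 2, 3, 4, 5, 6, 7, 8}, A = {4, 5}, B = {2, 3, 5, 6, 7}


LHS: A ∪ B = {2, 3, 4, 5, 6, 7}
(A ∪ B)' = U \ (A ∪ B) = {1, 8}
A' = {1, 2, 3, 6, 7, 8}, B' = {1, 4, 8}
Claimed RHS: A' ∩ B' = {1, 8}
Identity is VALID: LHS = RHS = {1, 8} ✓

Identity is valid. (A ∪ B)' = A' ∩ B' = {1, 8}


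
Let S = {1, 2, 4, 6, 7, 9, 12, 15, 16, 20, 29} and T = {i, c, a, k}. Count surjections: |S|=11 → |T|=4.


n = |S| = 11, k = |T| = 4. Surjections via inclusion-exclusion:
S(n,k) = Σ(-1)^i × C(k,i) × (k-i)^n, i=0 to k
i=0: (-1)^0×C(4,0)×4^11 = 4194304
i=1: (-1)^1×C(4,1)×3^11 = -708588
i=2: (-1)^2×C(4,2)×2^11 = 12288
i=3: (-1)^3×C(4,3)×1^11 = -4
i=4: (-1)^4×C(4,4)×0^11 = 0
Total = 3498000

Number of surjections = 3498000


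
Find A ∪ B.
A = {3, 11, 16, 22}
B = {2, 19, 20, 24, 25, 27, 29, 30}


A ∪ B = all elements in A or B (or both)
A = {3, 11, 16, 22}
B = {2, 19, 20, 24, 25, 27, 29, 30}
A ∪ B = {2, 3, 11, 16, 19, 20, 22, 24, 25, 27, 29, 30}

A ∪ B = {2, 3, 11, 16, 19, 20, 22, 24, 25, 27, 29, 30}


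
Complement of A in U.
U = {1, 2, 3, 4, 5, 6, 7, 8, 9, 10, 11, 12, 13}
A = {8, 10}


Aᶜ = U \ A = elements in U but not in A
U = {1, 2, 3, 4, 5, 6, 7, 8, 9, 10, 11, 12, 13}
A = {8, 10}
Aᶜ = {1, 2, 3, 4, 5, 6, 7, 9, 11, 12, 13}

Aᶜ = {1, 2, 3, 4, 5, 6, 7, 9, 11, 12, 13}


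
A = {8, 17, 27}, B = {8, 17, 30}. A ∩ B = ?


A ∩ B = elements in both A and B
A = {8, 17, 27}
B = {8, 17, 30}
A ∩ B = {8, 17}

A ∩ B = {8, 17}


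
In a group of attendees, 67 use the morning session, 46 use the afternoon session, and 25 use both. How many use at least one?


|A ∪ B| = |A| + |B| - |A ∩ B|
= 67 + 46 - 25
= 88

|A ∪ B| = 88


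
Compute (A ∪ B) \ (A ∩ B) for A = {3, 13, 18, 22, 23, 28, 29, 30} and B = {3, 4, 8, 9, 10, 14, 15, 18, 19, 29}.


A △ B = (A \ B) ∪ (B \ A) = elements in exactly one of A or B
A \ B = {13, 22, 23, 28, 30}
B \ A = {4, 8, 9, 10, 14, 15, 19}
A △ B = {4, 8, 9, 10, 13, 14, 15, 19, 22, 23, 28, 30}

A △ B = {4, 8, 9, 10, 13, 14, 15, 19, 22, 23, 28, 30}


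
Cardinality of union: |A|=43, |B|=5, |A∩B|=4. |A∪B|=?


|A ∪ B| = |A| + |B| - |A ∩ B|
= 43 + 5 - 4
= 44

|A ∪ B| = 44


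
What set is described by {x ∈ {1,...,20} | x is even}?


Checking each candidate:
Condition: even numbers in {1,...,20}
Result = {2, 4, 6, 8, 10, 12, 14, 16, 18, 20}

{2, 4, 6, 8, 10, 12, 14, 16, 18, 20}


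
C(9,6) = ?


C(n,k) = n! / (k!(n-k)!)
C(9,6) = 9! / (6!3!)
= 84

C(9,6) = 84


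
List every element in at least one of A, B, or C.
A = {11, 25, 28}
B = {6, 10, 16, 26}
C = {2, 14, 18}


A ∪ B = {6, 10, 11, 16, 25, 26, 28}
(A ∪ B) ∪ C = {2, 6, 10, 11, 14, 16, 18, 25, 26, 28}

A ∪ B ∪ C = {2, 6, 10, 11, 14, 16, 18, 25, 26, 28}


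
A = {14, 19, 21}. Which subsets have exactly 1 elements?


|A| = 3, so A has C(3,1) = 3 subsets of size 1.
Enumerate by choosing 1 elements from A at a time:
{14}, {19}, {21}

1-element subsets (3 total): {14}, {19}, {21}


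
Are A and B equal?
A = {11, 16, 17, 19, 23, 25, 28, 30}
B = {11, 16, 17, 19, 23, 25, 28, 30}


Two sets are equal iff they have exactly the same elements.
A = {11, 16, 17, 19, 23, 25, 28, 30}
B = {11, 16, 17, 19, 23, 25, 28, 30}
Same elements → A = B

Yes, A = B


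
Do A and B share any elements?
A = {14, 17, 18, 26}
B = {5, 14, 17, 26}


Disjoint means A ∩ B = ∅.
A ∩ B = {14, 17, 26}
A ∩ B ≠ ∅, so A and B are NOT disjoint.

Yes — A and B share the element(s) of A ∩ B = {14, 17, 26}, so they are not disjoint


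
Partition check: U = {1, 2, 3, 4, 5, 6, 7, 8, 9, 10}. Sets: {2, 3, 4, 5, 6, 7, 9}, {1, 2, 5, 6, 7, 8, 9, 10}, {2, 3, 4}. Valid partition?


A partition requires: (1) non-empty parts, (2) pairwise disjoint, (3) union = U
Parts: {2, 3, 4, 5, 6, 7, 9}, {1, 2, 5, 6, 7, 8, 9, 10}, {2, 3, 4}
Union of parts: {1, 2, 3, 4, 5, 6, 7, 8, 9, 10}
U = {1, 2, 3, 4, 5, 6, 7, 8, 9, 10}
All non-empty? True
Pairwise disjoint? False
Covers U? True

No, not a valid partition


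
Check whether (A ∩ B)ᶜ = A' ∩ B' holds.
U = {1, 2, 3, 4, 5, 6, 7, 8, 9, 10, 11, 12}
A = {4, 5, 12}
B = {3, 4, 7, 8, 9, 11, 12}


LHS: A ∩ B = {4, 12}
(A ∩ B)' = U \ (A ∩ B) = {1, 2, 3, 5, 6, 7, 8, 9, 10, 11}
A' = {1, 2, 3, 6, 7, 8, 9, 10, 11}, B' = {1, 2, 5, 6, 10}
Claimed RHS: A' ∩ B' = {1, 2, 6, 10}
Identity is INVALID: LHS = {1, 2, 3, 5, 6, 7, 8, 9, 10, 11} but the RHS claimed here equals {1, 2, 6, 10}. The correct form is (A ∩ B)' = A' ∪ B'.

Identity is invalid: (A ∩ B)' = {1, 2, 3, 5, 6, 7, 8, 9, 10, 11} but A' ∩ B' = {1, 2, 6, 10}. The correct De Morgan law is (A ∩ B)' = A' ∪ B'.


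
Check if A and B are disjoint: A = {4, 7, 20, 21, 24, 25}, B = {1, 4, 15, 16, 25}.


Disjoint means A ∩ B = ∅.
A ∩ B = {4, 25}
A ∩ B ≠ ∅, so A and B are NOT disjoint.

No, A and B are not disjoint (A ∩ B = {4, 25})


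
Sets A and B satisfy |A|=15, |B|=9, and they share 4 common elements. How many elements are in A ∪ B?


|A ∪ B| = |A| + |B| - |A ∩ B|
= 15 + 9 - 4
= 20

|A ∪ B| = 20


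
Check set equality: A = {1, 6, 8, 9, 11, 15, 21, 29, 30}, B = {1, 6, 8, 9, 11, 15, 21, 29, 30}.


Two sets are equal iff they have exactly the same elements.
A = {1, 6, 8, 9, 11, 15, 21, 29, 30}
B = {1, 6, 8, 9, 11, 15, 21, 29, 30}
Same elements → A = B

Yes, A = B


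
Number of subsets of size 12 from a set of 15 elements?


C(n,k) = n! / (k!(n-k)!)
C(15,12) = 15! / (12!3!)
= 455

C(15,12) = 455


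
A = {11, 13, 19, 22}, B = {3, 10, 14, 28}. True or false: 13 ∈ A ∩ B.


A = {11, 13, 19, 22}, B = {3, 10, 14, 28}
A ∩ B = elements in both A and B
A ∩ B = ∅
Checking if 13 ∈ A ∩ B
13 is not in A ∩ B → False

13 ∉ A ∩ B


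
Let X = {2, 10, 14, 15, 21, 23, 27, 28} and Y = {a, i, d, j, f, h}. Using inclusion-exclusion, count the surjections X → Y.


n = |X| = 8, k = |Y| = 6. Surjections via inclusion-exclusion:
S(n,k) = Σ(-1)^i × C(k,i) × (k-i)^n, i=0 to k
i=0: (-1)^0×C(6,0)×6^8 = 1679616
i=1: (-1)^1×C(6,1)×5^8 = -2343750
i=2: (-1)^2×C(6,2)×4^8 = 983040
i=3: (-1)^3×C(6,3)×3^8 = -131220
i=4: (-1)^4×C(6,4)×2^8 = 3840
i=5: (-1)^5×C(6,5)×1^8 = -6
i=6: (-1)^6×C(6,6)×0^8 = 0
Total = 191520

Number of surjections = 191520


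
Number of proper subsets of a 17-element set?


Total subsets = 2^n = 2^17 = 131072
Proper subsets exclude the set itself: 2^n - 1
= 131072 - 1
= 131071

Number of proper subsets = 131071


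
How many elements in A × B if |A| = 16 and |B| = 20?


|A × B| = |A| × |B|
= 16 × 20
= 320

|A × B| = 320


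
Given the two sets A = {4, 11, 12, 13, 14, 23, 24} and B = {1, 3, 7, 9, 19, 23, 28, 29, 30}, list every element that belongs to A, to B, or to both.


A ∪ B = all elements in A or B (or both)
A = {4, 11, 12, 13, 14, 23, 24}
B = {1, 3, 7, 9, 19, 23, 28, 29, 30}
A ∪ B = {1, 3, 4, 7, 9, 11, 12, 13, 14, 19, 23, 24, 28, 29, 30}

A ∪ B = {1, 3, 4, 7, 9, 11, 12, 13, 14, 19, 23, 24, 28, 29, 30}


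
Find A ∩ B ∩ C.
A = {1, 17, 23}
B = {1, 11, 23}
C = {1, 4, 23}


A ∩ B = {1, 23}
(A ∩ B) ∩ C = {1, 23}

A ∩ B ∩ C = {1, 23}


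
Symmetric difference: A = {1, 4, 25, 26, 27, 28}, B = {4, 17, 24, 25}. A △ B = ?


A △ B = (A \ B) ∪ (B \ A) = elements in exactly one of A or B
A \ B = {1, 26, 27, 28}
B \ A = {17, 24}
A △ B = {1, 17, 24, 26, 27, 28}

A △ B = {1, 17, 24, 26, 27, 28}


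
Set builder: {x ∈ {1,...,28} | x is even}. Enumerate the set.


Checking each candidate:
Condition: even numbers in {1,...,28}
Result = {2, 4, 6, 8, 10, 12, 14, 16, 18, 20, 22, 24, 26, 28}

{2, 4, 6, 8, 10, 12, 14, 16, 18, 20, 22, 24, 26, 28}


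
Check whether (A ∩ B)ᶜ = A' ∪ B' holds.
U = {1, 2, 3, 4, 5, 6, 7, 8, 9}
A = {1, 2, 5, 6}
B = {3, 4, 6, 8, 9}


LHS: A ∩ B = {6}
(A ∩ B)' = U \ (A ∩ B) = {1, 2, 3, 4, 5, 7, 8, 9}
A' = {3, 4, 7, 8, 9}, B' = {1, 2, 5, 7}
Claimed RHS: A' ∪ B' = {1, 2, 3, 4, 5, 7, 8, 9}
Identity is VALID: LHS = RHS = {1, 2, 3, 4, 5, 7, 8, 9} ✓

Identity is valid. (A ∩ B)' = A' ∪ B' = {1, 2, 3, 4, 5, 7, 8, 9}


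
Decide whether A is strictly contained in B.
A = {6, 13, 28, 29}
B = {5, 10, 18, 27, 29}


A ⊂ B requires: A ⊆ B AND A ≠ B.
A ⊆ B? No
A ⊄ B, so A is not a proper subset.

No, A is not a proper subset of B


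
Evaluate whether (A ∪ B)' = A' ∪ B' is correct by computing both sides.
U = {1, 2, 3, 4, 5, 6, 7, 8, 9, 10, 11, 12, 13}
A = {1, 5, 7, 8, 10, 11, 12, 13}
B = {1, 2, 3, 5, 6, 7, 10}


LHS: A ∪ B = {1, 2, 3, 5, 6, 7, 8, 10, 11, 12, 13}
(A ∪ B)' = U \ (A ∪ B) = {4, 9}
A' = {2, 3, 4, 6, 9}, B' = {4, 8, 9, 11, 12, 13}
Claimed RHS: A' ∪ B' = {2, 3, 4, 6, 8, 9, 11, 12, 13}
Identity is INVALID: LHS = {4, 9} but the RHS claimed here equals {2, 3, 4, 6, 8, 9, 11, 12, 13}. The correct form is (A ∪ B)' = A' ∩ B'.

Identity is invalid: (A ∪ B)' = {4, 9} but A' ∪ B' = {2, 3, 4, 6, 8, 9, 11, 12, 13}. The correct De Morgan law is (A ∪ B)' = A' ∩ B'.


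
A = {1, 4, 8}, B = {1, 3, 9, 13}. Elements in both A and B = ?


A = {1, 4, 8}
B = {1, 3, 9, 13}
Region: in both A and B
Elements: {1}

Elements in both A and B: {1}


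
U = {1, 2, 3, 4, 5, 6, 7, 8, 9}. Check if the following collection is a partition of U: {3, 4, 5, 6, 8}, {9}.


A partition requires: (1) non-empty parts, (2) pairwise disjoint, (3) union = U
Parts: {3, 4, 5, 6, 8}, {9}
Union of parts: {3, 4, 5, 6, 8, 9}
U = {1, 2, 3, 4, 5, 6, 7, 8, 9}
All non-empty? True
Pairwise disjoint? True
Covers U? False

No, not a valid partition


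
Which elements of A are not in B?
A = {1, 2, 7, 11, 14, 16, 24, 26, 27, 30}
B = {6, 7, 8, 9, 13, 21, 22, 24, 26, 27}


A \ B = elements in A but not in B
A = {1, 2, 7, 11, 14, 16, 24, 26, 27, 30}
B = {6, 7, 8, 9, 13, 21, 22, 24, 26, 27}
Remove from A any elements in B
A \ B = {1, 2, 11, 14, 16, 30}

A \ B = {1, 2, 11, 14, 16, 30}


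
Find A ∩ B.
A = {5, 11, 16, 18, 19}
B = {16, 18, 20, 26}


A ∩ B = elements in both A and B
A = {5, 11, 16, 18, 19}
B = {16, 18, 20, 26}
A ∩ B = {16, 18}

A ∩ B = {16, 18}


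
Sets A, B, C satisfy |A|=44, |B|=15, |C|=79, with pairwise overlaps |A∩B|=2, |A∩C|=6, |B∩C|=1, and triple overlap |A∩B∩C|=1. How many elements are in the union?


|A∪B∪C| = |A|+|B|+|C| - |A∩B|-|A∩C|-|B∩C| + |A∩B∩C|
= 44+15+79 - 2-6-1 + 1
= 138 - 9 + 1
= 130

|A ∪ B ∪ C| = 130


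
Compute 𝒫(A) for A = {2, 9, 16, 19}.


|A| = 4, so |P(A)| = 2^4 = 16
Enumerate subsets by cardinality (0 to 4):
∅, {2}, {9}, {16}, {19}, {2, 9}, {2, 16}, {2, 19}, {9, 16}, {9, 19}, {16, 19}, {2, 9, 16}, {2, 9, 19}, {2, 16, 19}, {9, 16, 19}, {2, 9, 16, 19}

P(A) has 16 subsets: ∅, {2}, {9}, {16}, {19}, {2, 9}, {2, 16}, {2, 19}, {9, 16}, {9, 19}, {16, 19}, {2, 9, 16}, {2, 9, 19}, {2, 16, 19}, {9, 16, 19}, {2, 9, 16, 19}


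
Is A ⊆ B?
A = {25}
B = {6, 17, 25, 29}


A ⊆ B means every element of A is in B.
All elements of A are in B.
So A ⊆ B.

Yes, A ⊆ B


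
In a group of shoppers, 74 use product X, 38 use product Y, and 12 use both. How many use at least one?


|A ∪ B| = |A| + |B| - |A ∩ B|
= 74 + 38 - 12
= 100

|A ∪ B| = 100


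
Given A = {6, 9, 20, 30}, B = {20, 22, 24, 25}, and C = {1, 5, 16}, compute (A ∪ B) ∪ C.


A ∪ B = {6, 9, 20, 22, 24, 25, 30}
(A ∪ B) ∪ C = {1, 5, 6, 9, 16, 20, 22, 24, 25, 30}

A ∪ B ∪ C = {1, 5, 6, 9, 16, 20, 22, 24, 25, 30}


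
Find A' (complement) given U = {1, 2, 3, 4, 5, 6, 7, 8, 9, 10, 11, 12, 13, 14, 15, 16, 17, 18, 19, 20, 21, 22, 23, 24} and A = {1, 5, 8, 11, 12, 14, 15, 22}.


Aᶜ = U \ A = elements in U but not in A
U = {1, 2, 3, 4, 5, 6, 7, 8, 9, 10, 11, 12, 13, 14, 15, 16, 17, 18, 19, 20, 21, 22, 23, 24}
A = {1, 5, 8, 11, 12, 14, 15, 22}
Aᶜ = {2, 3, 4, 6, 7, 9, 10, 13, 16, 17, 18, 19, 20, 21, 23, 24}

Aᶜ = {2, 3, 4, 6, 7, 9, 10, 13, 16, 17, 18, 19, 20, 21, 23, 24}


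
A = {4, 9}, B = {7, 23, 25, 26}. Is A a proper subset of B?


A ⊂ B requires: A ⊆ B AND A ≠ B.
A ⊆ B? No
A ⊄ B, so A is not a proper subset.

No, A is not a proper subset of B


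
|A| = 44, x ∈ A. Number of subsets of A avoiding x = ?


Subsets of A avoiding x are subsets of A \ {x}, which has 43 elements.
Count = 2^(n-1) = 2^43
= 8796093022208

Number of subsets avoiding x = 8796093022208


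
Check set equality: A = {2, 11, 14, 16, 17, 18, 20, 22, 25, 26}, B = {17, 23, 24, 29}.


Two sets are equal iff they have exactly the same elements.
A = {2, 11, 14, 16, 17, 18, 20, 22, 25, 26}
B = {17, 23, 24, 29}
Differences: {2, 11, 14, 16, 18, 20, 22, 23, 24, 25, 26, 29}
A ≠ B

No, A ≠ B


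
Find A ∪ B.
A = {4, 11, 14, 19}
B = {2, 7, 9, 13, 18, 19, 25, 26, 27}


A ∪ B = all elements in A or B (or both)
A = {4, 11, 14, 19}
B = {2, 7, 9, 13, 18, 19, 25, 26, 27}
A ∪ B = {2, 4, 7, 9, 11, 13, 14, 18, 19, 25, 26, 27}

A ∪ B = {2, 4, 7, 9, 11, 13, 14, 18, 19, 25, 26, 27}


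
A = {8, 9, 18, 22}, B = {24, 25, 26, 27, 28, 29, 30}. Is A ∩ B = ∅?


Disjoint means A ∩ B = ∅.
A ∩ B = ∅
A ∩ B = ∅, so A and B are disjoint.

Yes, A and B are disjoint


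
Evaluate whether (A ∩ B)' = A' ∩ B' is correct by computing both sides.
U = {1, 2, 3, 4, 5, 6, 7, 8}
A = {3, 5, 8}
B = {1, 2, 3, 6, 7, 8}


LHS: A ∩ B = {3, 8}
(A ∩ B)' = U \ (A ∩ B) = {1, 2, 4, 5, 6, 7}
A' = {1, 2, 4, 6, 7}, B' = {4, 5}
Claimed RHS: A' ∩ B' = {4}
Identity is INVALID: LHS = {1, 2, 4, 5, 6, 7} but the RHS claimed here equals {4}. The correct form is (A ∩ B)' = A' ∪ B'.

Identity is invalid: (A ∩ B)' = {1, 2, 4, 5, 6, 7} but A' ∩ B' = {4}. The correct De Morgan law is (A ∩ B)' = A' ∪ B'.


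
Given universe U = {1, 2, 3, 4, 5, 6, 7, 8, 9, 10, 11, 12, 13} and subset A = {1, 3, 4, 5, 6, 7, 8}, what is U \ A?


Aᶜ = U \ A = elements in U but not in A
U = {1, 2, 3, 4, 5, 6, 7, 8, 9, 10, 11, 12, 13}
A = {1, 3, 4, 5, 6, 7, 8}
Aᶜ = {2, 9, 10, 11, 12, 13}

Aᶜ = {2, 9, 10, 11, 12, 13}


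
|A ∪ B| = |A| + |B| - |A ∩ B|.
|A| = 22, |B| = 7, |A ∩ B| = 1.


|A ∪ B| = |A| + |B| - |A ∩ B|
= 22 + 7 - 1
= 28

|A ∪ B| = 28


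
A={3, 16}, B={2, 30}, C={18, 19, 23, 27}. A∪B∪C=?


A ∪ B = {2, 3, 16, 30}
(A ∪ B) ∪ C = {2, 3, 16, 18, 19, 23, 27, 30}

A ∪ B ∪ C = {2, 3, 16, 18, 19, 23, 27, 30}


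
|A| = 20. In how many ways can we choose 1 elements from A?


C(n,k) = n! / (k!(n-k)!)
C(20,1) = 20! / (1!19!)
= 20

C(20,1) = 20


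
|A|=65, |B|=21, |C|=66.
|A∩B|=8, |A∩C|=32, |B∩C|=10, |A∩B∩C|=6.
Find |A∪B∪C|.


|A∪B∪C| = |A|+|B|+|C| - |A∩B|-|A∩C|-|B∩C| + |A∩B∩C|
= 65+21+66 - 8-32-10 + 6
= 152 - 50 + 6
= 108

|A ∪ B ∪ C| = 108


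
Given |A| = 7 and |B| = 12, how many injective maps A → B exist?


An injection sends each of |A| = 7 inputs to a distinct output in B.
# injections = |B|·(|B|-1)·…·(|B|-|A|+1) = 12! / (12 - 7)!
= 12 × 11 × 10 × 9 × 8 × 7 × 6
= 3991680

Number of injections = 3991680


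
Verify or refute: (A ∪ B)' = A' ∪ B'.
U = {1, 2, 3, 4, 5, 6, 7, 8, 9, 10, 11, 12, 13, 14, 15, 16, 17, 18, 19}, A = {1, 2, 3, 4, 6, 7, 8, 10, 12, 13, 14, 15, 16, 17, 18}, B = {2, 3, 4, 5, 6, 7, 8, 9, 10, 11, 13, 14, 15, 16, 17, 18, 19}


LHS: A ∪ B = {1, 2, 3, 4, 5, 6, 7, 8, 9, 10, 11, 12, 13, 14, 15, 16, 17, 18, 19}
(A ∪ B)' = U \ (A ∪ B) = ∅
A' = {5, 9, 11, 19}, B' = {1, 12}
Claimed RHS: A' ∪ B' = {1, 5, 9, 11, 12, 19}
Identity is INVALID: LHS = ∅ but the RHS claimed here equals {1, 5, 9, 11, 12, 19}. The correct form is (A ∪ B)' = A' ∩ B'.

Identity is invalid: (A ∪ B)' = ∅ but A' ∪ B' = {1, 5, 9, 11, 12, 19}. The correct De Morgan law is (A ∪ B)' = A' ∩ B'.


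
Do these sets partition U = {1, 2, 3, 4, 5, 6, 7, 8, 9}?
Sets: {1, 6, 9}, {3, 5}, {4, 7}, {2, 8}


A partition requires: (1) non-empty parts, (2) pairwise disjoint, (3) union = U
Parts: {1, 6, 9}, {3, 5}, {4, 7}, {2, 8}
Union of parts: {1, 2, 3, 4, 5, 6, 7, 8, 9}
U = {1, 2, 3, 4, 5, 6, 7, 8, 9}
All non-empty? True
Pairwise disjoint? True
Covers U? True

Yes, valid partition


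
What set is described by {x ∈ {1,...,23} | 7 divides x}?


Checking each candidate:
Condition: multiples of 7 in {1,...,23}
Result = {7, 14, 21}

{7, 14, 21}


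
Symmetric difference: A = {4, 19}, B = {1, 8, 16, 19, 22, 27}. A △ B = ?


A △ B = (A \ B) ∪ (B \ A) = elements in exactly one of A or B
A \ B = {4}
B \ A = {1, 8, 16, 22, 27}
A △ B = {1, 4, 8, 16, 22, 27}

A △ B = {1, 4, 8, 16, 22, 27}


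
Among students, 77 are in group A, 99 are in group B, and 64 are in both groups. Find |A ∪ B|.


|A ∪ B| = |A| + |B| - |A ∩ B|
= 77 + 99 - 64
= 112

|A ∪ B| = 112


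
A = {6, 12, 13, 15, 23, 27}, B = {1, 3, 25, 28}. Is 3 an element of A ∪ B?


A = {6, 12, 13, 15, 23, 27}, B = {1, 3, 25, 28}
A ∪ B = all elements in A or B
A ∪ B = {1, 3, 6, 12, 13, 15, 23, 25, 27, 28}
Checking if 3 ∈ A ∪ B
3 is in A ∪ B → True

3 ∈ A ∪ B
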